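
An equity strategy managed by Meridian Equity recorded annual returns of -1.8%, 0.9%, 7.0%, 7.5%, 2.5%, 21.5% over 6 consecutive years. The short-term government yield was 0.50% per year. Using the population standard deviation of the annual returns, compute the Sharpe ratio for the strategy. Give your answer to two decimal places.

0.76

μ = (-1.8 + 0.9 + 7 + 7.5 + 2.5 + 21.5) / 6 = 37.60 / 6 = 6.2667%
Σ(r − μ)² = (-1.8 − 6.2667)² + (0.9 − 6.2667)² + (7 − 6.2667)² + … = 342.1733
σ = √[342.1733 / 6] = 7.5517%
Sharpe = (μ − rf) / σ = (6.2667 − 0.5) / 7.5517 = 5.7667 / 7.5517 = 0.7636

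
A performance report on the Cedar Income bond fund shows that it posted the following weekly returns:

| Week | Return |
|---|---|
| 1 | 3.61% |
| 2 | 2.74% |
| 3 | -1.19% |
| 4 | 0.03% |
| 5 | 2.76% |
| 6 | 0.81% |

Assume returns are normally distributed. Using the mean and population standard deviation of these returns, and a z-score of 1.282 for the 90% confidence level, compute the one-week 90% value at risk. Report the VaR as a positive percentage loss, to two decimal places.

0.73

Mean return r̄ = 8.760 / 6 = 1.4600%
Population σ = √[Σ(r − r̄)² / 6] = √[17.4408 / 6] = √2.9068 = 1.7049%
VaR = −(r̄ − z·σ) = −(1.4600 − 1.282 × 1.7049) = −(-0.7257) = 0.7257%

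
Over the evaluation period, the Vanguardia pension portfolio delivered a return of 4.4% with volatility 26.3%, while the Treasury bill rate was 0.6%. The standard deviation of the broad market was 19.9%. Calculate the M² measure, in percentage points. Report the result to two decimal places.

3.48

Sharpe = (Rp − Rf) / σp = (4.4% − 0.6%) / 26.3% = 0.1445
M² = Rf + Sharpe × σm = 0.6% + 0.1445 × 19.9% = 3.4756%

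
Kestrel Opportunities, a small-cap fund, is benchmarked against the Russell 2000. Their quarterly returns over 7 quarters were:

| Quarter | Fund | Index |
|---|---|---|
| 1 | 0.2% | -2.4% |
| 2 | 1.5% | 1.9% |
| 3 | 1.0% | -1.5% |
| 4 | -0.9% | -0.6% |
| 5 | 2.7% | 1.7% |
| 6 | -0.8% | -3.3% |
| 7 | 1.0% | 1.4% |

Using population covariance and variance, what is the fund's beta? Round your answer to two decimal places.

r̄p = 0.6714%,  r̄m = -0.4000%
Cov = Σ(rp − r̄p)(rm − r̄m) / 7 = 1.7029
Var(rm) = Σ(rm − r̄m)² / 7 = 3.8000
β = Cov / Var = 1.7029 / 3.8000 = 0.4481

0.45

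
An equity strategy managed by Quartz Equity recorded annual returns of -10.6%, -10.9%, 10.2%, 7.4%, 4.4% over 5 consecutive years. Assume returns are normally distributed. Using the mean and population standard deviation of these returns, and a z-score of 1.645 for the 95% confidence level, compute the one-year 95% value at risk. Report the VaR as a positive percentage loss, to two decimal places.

Mean return r̄ = 0.50 / 5 = 0.1000%
Σ(r − r̄)² = 409.2800; population σ = √(409.2800/5) = 9.0474%
VaR = −(r̄ − z·σ) = −(0.1000 − 1.645 × 9.0474) = −(-14.7830) = 14.7830%

14.78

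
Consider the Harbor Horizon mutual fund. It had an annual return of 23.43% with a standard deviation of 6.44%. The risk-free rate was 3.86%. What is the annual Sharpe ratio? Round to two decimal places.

3.04

Sharpe = (Rp − Rf) / σp = (23.43% − 3.86%) / 6.44% = 19.57% / 6.44% = 3.0388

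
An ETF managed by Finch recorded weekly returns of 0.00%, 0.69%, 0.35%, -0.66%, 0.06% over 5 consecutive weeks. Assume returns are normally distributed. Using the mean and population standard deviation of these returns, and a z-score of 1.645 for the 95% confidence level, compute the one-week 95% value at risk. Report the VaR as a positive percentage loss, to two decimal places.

μ = (0 + 0.69 + 0.35 − 0.66 + 0.06) / 5 = 0.440 / 5 = 0.0880%
Population σ = √[Σ(r − μ)² / 5] = √[0.9991 / 5] = √0.1998 = 0.4470%
VaR = −(μ − z·σ) = −(0.0880 − 1.645 × 0.4470) = −(-0.6473) = 0.6473%

0.65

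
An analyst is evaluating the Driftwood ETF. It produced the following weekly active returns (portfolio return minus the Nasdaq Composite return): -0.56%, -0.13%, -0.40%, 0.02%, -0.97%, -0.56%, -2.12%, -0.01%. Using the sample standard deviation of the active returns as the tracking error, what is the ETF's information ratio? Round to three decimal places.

r̄ = (-0.56 − 0.13 − 0.4 + 0.02 − 0.97 − 0.56 − 2.12 − 0.01) / 8 = -4.730 / 8 = -0.5913%
Sample std dev = √[3.4433 / 7] = 0.7014%
IR = r̄ / tracking error = -0.5913 / 0.7014 = -0.8430

-0.843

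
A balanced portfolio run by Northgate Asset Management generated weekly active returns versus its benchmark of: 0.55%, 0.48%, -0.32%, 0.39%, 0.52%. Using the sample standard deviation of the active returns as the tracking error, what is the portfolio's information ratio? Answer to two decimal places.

Mean return μ = 1.620 / 5 = 0.3240%
Σ(r − μ)² = (0.55 − 0.3240)² + (0.48 − 0.3240)² + … = 0.5329
sample σ = √(0.5329 / 4) = √0.1332 = 0.3650%
IR = μ / tracking error = 0.3240 / 0.3650 = 0.8877

0.89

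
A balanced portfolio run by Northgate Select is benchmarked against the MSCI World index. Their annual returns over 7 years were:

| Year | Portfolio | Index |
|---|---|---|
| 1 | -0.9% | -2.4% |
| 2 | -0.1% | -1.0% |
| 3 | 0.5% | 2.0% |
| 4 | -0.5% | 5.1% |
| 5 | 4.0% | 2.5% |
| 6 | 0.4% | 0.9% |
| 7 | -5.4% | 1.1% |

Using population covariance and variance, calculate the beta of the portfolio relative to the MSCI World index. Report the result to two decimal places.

r̄p = -0.2857%,  r̄m = 1.1714%
Cov = Σ(rp − r̄p)(rm − r̄m) / 7 = 1.0676
Var(rm) = Σ(rm − r̄m)² / 7 = 5.0620
β = Cov / Var = 1.0676 / 5.0620 = 0.2109

0.21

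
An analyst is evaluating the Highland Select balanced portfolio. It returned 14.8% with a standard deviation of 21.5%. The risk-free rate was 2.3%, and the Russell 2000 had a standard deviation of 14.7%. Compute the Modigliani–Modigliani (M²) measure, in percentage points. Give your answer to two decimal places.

Sharpe = (Rp − Rf) / σp = (14.8% − 2.3%) / 21.5% = 0.5814
M² = Rf + Sharpe × σm = 2.3% + 0.5814 × 14.7% = 10.8466%

10.85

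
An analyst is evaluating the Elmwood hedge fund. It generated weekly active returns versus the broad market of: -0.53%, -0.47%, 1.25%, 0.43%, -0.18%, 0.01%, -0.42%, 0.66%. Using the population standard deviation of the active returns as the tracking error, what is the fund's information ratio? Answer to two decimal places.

r̄ = (-0.53 − 0.47 + 1.25 + 0.43 − 0.18 + 0.01 − 0.42 + 0.66) / 8 = 0.750 / 8 = 0.0938%
Σ(r − r̄)² = 2.8234; population σ = √(2.8234/8) = 0.5941%
IR = r̄ / tracking error = 0.0938 / 0.5941 = 0.1579

0.16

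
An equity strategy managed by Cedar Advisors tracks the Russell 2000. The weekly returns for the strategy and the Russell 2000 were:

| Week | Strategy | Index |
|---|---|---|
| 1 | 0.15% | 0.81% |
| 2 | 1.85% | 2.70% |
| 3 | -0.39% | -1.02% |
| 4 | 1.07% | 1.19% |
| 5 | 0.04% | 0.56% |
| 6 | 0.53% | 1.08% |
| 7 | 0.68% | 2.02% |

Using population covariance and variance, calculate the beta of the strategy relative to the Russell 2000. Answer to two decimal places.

0.56

r̄p = 0.5614%,  r̄m = 1.0486%
Cov = Σ(rp − r̄p)(rm − r̄m) / 7 = 0.6622
Var(rm) = Σ(rm − r̄m)² / 7 = 1.1809
β = Cov / Var = 0.6622 / 1.1809 = 0.5608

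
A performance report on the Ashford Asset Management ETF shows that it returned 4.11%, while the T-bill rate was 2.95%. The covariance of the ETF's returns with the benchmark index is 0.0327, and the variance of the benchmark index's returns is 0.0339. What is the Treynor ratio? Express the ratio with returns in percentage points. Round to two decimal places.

β = Cov / Var = 0.0327 / 0.0339 = 0.9646
Treynor = (Rp − Rf) / β = (4.11% − 2.95%) / 0.9646 = 1.16 / 0.9646 = 1.2026

1.20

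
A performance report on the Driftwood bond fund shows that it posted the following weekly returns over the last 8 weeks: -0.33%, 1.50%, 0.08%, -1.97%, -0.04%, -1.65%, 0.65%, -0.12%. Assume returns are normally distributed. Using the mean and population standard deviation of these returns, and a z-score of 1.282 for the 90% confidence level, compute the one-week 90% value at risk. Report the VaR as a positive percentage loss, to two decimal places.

1.59

r̄ = (-0.33 + 1.5 + 0.08 − 1.97 − 0.04 − 1.65 + 0.65 − 0.12) / 8 = -1.880 / 8 = -0.2350%
Σ(r − r̄)² = (-0.33 − (-0.2350))² + (1.5 − (-0.2350))² + … = 8.9654
σ = √[8.9654 / 8] = 1.0586%
VaR = −(r̄ − z·σ) = −(-0.2350 − 1.282 × 1.0586) = −(-1.5921) = 1.5921%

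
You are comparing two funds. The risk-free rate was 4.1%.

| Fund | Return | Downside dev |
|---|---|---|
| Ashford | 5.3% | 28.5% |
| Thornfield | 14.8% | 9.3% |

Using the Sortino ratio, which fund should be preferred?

Thornfield

Ashford: Sortino ratio = (5.3% − 4.1%) / 28.5% = 0.042
Thornfield: Sortino ratio = (14.8% − 4.1%) / 9.3% = 1.151
Highest: Thornfield (1.151).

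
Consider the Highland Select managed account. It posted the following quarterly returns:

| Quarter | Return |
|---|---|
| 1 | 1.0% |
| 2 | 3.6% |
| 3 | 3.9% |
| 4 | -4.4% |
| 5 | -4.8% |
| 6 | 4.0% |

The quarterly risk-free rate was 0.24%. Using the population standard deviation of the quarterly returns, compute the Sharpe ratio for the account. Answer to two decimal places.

0.08

r̄ = (1 + 3.6 + 3.9 − 4.4 − 4.8 + 4) / 6 = 0.5500%
Σ(r − r̄)² = (1 − 0.5500)² + (3.6 − 0.5500)² + … = 85.7550
population σ = √(85.7550 / 6) = √14.2925 = 3.7805%
Sharpe = (r̄ − rf) / σ = (0.5500 − 0.24) / 3.7805 = 0.3100 / 3.7805 = 0.0820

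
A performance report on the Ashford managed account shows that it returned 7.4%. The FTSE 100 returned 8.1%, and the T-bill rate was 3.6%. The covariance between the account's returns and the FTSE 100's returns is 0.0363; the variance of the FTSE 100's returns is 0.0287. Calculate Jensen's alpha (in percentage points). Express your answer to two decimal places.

-1.89

β = Cov / Var = 0.0363 / 0.0287 = 1.2648
E[R] = Rf + β(Rm − Rf) = 3.6% + 1.2648 × (8.1% − 3.6%) = 9.2916%
α = Rp − E[R] = 7.4% − 9.2916% = -1.8916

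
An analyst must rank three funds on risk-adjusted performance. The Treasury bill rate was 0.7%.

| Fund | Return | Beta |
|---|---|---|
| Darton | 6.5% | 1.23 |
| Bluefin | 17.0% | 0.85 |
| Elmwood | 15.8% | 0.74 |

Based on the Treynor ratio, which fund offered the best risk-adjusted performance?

Elmwood

Darton: Treynor = (6.5% − 0.7%) / 1.23 = 4.715
Bluefin: Treynor = (17.0% − 0.7%) / 0.85 = 19.176
Elmwood: Treynor = (15.8% − 0.7%) / 0.74 = 20.405
Highest: Elmwood (20.405).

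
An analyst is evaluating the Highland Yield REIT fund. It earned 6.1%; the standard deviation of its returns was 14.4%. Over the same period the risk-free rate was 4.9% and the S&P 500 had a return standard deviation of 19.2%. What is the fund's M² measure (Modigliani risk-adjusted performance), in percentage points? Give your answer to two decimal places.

Sharpe = (Rp − Rf) / σp = (6.1% − 4.9%) / 14.4% = 0.0833
M² = Rf + Sharpe × σm = 4.9% + 0.0833 × 19.2% = 6.4994%

6.50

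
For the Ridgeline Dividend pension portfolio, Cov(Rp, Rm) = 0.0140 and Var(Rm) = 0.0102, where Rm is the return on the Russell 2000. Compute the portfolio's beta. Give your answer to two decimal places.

β = Cov(Rp, Rm) / Var(Rm) = 0.0140 / 0.0102 = 1.3725

1.37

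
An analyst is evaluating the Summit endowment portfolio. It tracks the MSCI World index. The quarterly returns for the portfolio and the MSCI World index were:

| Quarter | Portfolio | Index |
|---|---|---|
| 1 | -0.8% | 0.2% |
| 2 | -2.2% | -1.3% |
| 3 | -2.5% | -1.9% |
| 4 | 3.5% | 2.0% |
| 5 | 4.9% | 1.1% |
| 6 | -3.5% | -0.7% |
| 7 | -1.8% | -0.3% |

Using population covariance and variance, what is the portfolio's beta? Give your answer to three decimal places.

2.045

r̄p = -0.3429%,  r̄m = -0.1286%
Cov = Σ(rp − r̄p)(rm − r̄m) / 7 = 3.2173
Var(rm) = Σ(rm − r̄m)² / 7 = 1.5735
β = Cov / Var = 3.2173 / 1.5735 = 2.0447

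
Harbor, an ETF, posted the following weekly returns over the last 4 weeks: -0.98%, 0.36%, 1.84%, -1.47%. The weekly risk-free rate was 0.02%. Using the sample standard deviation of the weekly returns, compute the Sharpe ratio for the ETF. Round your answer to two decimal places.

Mean return r̄ = -0.250 / 4 = -0.0625%
Σ(r − r̄)² = (-0.98 − (-0.0625))² + (0.36 − (-0.0625))² + (1.84 − (-0.0625))² + … = 6.6209
σ = √[6.6209 / 3] = 1.4856%
Sharpe = (r̄ − rf) / σ = (-0.0625 − 0.02) / 1.4856 = -0.0825 / 1.4856 = -0.0555

-0.06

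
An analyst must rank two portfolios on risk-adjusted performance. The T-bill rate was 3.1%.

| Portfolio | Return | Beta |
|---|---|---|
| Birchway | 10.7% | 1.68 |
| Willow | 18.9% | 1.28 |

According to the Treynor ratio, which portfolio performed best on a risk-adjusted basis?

Birchway: Treynor = (10.7% − 3.1%) / 1.68 = 4.524
Willow: Treynor = (18.9% − 3.1%) / 1.28 = 12.344
Highest: Willow (12.344).

Willow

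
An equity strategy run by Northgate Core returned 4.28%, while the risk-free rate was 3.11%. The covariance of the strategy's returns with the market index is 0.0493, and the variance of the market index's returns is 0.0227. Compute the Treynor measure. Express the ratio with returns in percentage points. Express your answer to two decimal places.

β = Cov / Var = 0.0493 / 0.0227 = 2.1718
Treynor = (Rp − Rf) / β = (4.28% − 3.11%) / 2.1718 = 1.17 / 2.1718 = 0.5387

0.54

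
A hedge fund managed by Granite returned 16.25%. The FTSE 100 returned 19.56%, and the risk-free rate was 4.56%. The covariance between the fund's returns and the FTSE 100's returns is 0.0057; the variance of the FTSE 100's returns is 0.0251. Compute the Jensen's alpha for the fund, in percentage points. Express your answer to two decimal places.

β = Cov / Var = 0.0057 / 0.0251 = 0.2271
E[R] = Rf + β(Rm − Rf) = 4.56% + 0.2271 × (19.56% − 4.56%) = 7.9665%
α = Rp − E[R] = 16.25% − 7.9665% = 8.2835

8.28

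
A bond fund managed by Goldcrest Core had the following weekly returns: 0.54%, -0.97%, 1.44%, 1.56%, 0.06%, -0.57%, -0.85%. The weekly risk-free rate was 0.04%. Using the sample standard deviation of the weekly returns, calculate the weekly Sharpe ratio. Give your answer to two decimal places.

0.13

r̄ = (0.54 − 0.97 + 1.44 + 1.56 + 0.06 − 0.57 − 0.85) / 7 = 0.1729%
Σ(r − r̄)² = 6.5815; sample σ = √(6.5815/6) = 1.0473%
Sharpe = (r̄ − rf) / σ = (0.1729 − 0.04) / 1.0473 = 0.1329 / 1.0473 = 0.1269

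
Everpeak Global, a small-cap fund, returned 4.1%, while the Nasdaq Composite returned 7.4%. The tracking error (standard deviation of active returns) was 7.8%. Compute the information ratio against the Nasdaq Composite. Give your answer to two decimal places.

IR = (Rp − Rb) / TE = (4.1% − 7.4%) / 7.8% = -3.30% / 7.8% = -0.4231

-0.42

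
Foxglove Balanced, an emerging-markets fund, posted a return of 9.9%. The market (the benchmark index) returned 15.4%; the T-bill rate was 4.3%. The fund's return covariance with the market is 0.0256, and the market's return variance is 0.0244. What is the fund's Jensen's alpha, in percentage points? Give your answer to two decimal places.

-6.05

β = Cov / Var = 0.0256 / 0.0244 = 1.0492
E[R] = Rf + β(Rm − Rf) = 4.3% + 1.0492 × (15.4% − 4.3%) = 15.9461%
α = Rp − E[R] = 9.9% − 15.9461% = -6.0461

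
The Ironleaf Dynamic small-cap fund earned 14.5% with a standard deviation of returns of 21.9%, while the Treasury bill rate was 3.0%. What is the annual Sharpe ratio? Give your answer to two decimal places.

0.53

Sharpe = (Rp − Rf) / σp = (14.5% − 3.0%) / 21.9% = 11.50% / 21.9% = 0.5251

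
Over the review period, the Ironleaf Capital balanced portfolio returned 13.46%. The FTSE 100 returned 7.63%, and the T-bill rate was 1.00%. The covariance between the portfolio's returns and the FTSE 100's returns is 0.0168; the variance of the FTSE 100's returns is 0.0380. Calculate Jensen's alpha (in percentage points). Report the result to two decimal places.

9.53

β = Cov / Var = 0.0168 / 0.0380 = 0.4421
E[R] = Rf + β(Rm − Rf) = 1.00% + 0.4421 × (7.63% − 1.00%) = 3.9311%
α = Rp − E[R] = 13.46% − 3.9311% = 9.5289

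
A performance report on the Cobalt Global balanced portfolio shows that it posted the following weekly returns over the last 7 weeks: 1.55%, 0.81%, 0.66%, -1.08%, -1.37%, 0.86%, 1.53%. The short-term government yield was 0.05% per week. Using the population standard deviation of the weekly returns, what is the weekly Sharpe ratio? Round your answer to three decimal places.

Mean return r̄ = 2.960 / 7 = 0.4229%
Σ(r − r̄)² = (1.55 − 0.4229)² + (0.81 − 0.4229)² + … = 8.3663
σ = √[8.3663 / 7] = 1.0932%
Sharpe = (r̄ − rf) / σ = (0.4229 − 0.05) / 1.0932 = 0.3729 / 1.0932 = 0.3411

0.341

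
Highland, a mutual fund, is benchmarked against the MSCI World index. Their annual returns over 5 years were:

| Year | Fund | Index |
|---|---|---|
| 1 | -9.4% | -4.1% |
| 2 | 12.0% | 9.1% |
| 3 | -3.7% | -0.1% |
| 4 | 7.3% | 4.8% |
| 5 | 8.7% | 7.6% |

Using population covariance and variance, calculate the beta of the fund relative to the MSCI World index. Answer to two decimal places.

1.64

r̄p = 2.9800%,  r̄m = 3.4600%
Cov = Σ(rp − r̄p)(rm − r̄m) / 5 = 39.5432
Var(rm) = Σ(rm − r̄m)² / 5 = 24.1144
β = Cov / Var = 39.5432 / 24.1144 = 1.6398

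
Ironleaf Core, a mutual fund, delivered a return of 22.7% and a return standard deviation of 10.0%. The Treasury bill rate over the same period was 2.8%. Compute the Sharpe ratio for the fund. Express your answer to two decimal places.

1.99

Sharpe = (Rp − Rf) / σp = (22.7% − 2.8%) / 10.0% = 19.90% / 10.0% = 1.9900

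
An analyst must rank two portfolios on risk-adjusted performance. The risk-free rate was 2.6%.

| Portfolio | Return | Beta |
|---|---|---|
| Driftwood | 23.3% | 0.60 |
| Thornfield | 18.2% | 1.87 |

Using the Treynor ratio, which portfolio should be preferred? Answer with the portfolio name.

Driftwood

Driftwood: Treynor = (23.3% − 2.6%) / 0.60 = 34.500
Thornfield: Treynor = (18.2% − 2.6%) / 1.87 = 8.342
Highest: Driftwood (34.500).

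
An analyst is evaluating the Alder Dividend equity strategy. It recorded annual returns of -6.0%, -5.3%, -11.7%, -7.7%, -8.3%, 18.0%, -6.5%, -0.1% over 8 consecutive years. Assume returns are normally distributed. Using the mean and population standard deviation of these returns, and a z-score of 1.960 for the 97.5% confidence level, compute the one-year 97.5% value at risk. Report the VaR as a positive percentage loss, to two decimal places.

Mean return r̄ = -27.60 / 8 = -3.4500%
Σ(r − r̄)² = 600.2000; population σ = √(600.2000/8) = 8.6617%
VaR = −(r̄ − z·σ) = −(-3.4500 − 1.960 × 8.6617) = −(-20.4269) = 20.4269%

20.43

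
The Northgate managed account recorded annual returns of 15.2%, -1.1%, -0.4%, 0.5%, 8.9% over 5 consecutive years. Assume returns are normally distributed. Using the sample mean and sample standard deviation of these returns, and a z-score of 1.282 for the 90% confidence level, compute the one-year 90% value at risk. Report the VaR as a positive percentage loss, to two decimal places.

4.56

Mean return r̄ = 23.10 / 5 = 4.6200%
Σ(r − r̄)² = (15.2 − 4.6200)² + (-1.1 − 4.6200)² + (-0.4 − 4.6200)² + … = 205.1480
σ = √[205.1480 / 4] = 7.1615%
VaR = −(r̄ − z·σ) = −(4.6200 − 1.282 × 7.1615) = −(-4.5610) = 4.5610%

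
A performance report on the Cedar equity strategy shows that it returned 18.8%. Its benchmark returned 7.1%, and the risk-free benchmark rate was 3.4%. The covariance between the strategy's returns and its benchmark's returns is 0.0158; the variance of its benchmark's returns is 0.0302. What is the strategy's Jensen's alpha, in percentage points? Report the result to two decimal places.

β = Cov / Var = 0.0158 / 0.0302 = 0.5232
E[R] = Rf + β(Rm − Rf) = 3.4% + 0.5232 × (7.1% − 3.4%) = 5.3358%
α = Rp − E[R] = 18.8% − 5.3358% = 13.4642

13.46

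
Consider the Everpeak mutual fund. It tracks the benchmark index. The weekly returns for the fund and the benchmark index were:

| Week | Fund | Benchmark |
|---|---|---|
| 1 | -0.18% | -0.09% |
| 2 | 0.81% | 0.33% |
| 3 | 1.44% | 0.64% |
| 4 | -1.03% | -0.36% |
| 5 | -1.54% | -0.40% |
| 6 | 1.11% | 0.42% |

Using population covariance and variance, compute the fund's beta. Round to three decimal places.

2.758

r̄p = 0.1017%,  r̄m = 0.0900%
Cov = Σ(rp − r̄p)(rm − r̄m) / 6 = 0.4339
Var(rm) = Σ(rm − r̄m)² / 6 = 0.1573
β = Cov / Var = 0.4339 / 0.1573 = 2.7584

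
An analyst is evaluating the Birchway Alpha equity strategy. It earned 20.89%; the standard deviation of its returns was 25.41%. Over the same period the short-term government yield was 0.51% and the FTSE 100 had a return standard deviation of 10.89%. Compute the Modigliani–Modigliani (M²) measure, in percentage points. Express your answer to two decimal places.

Sharpe = (Rp − Rf) / σp = (20.89% − 0.51%) / 25.41% = 0.8020
M² = Rf + Sharpe × σm = 0.51% + 0.8020 × 10.89% = 9.2438%

9.24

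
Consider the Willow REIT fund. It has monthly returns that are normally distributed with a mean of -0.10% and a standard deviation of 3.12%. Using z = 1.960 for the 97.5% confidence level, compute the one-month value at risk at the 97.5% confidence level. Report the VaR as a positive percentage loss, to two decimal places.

6.22

VaR (as % loss) = −(μ − z·σ) = −(-0.10% − 1.960 × 3.12%) = −(-6.2152%) = 6.2152%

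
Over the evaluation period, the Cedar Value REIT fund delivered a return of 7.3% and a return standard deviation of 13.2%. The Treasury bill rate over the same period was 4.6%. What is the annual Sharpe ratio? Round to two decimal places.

0.20

Sharpe = (Rp − Rf) / σp = (7.3% − 4.6%) / 13.2% = 2.70% / 13.2% = 0.2045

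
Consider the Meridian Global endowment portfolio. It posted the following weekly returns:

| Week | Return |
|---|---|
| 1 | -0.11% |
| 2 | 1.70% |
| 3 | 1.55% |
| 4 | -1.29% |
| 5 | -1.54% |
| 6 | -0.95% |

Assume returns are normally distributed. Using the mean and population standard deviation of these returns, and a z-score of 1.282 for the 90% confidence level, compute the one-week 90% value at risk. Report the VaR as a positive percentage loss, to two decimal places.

Mean return μ = -0.640 / 6 = -0.1067%
Population σ = √[Σ(r − μ)² / 6] = √[10.1745 / 6] = √1.6958 = 1.3022%
VaR = −(μ − z·σ) = −(-0.1067 − 1.282 × 1.3022) = −(-1.7761) = 1.7761%

1.78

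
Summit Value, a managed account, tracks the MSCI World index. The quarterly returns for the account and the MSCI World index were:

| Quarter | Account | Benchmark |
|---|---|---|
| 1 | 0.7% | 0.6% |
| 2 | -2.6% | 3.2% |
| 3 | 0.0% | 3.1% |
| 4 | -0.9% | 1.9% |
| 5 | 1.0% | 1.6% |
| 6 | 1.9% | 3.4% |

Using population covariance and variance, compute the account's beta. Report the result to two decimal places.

r̄p = 0.0167%,  r̄m = 2.3000%
Cov = Σ(rp − r̄p)(rm − r̄m) / 6 = -0.2967
Var(rm) = Σ(rm − r̄m)² / 6 = 1.0333
β = Cov / Var = -0.2967 / 1.0333 = -0.2871

-0.29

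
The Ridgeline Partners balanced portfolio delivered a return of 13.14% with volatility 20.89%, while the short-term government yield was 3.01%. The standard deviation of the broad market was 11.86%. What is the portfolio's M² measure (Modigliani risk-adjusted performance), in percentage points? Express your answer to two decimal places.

Sharpe = (Rp − Rf) / σp = (13.14% − 3.01%) / 20.89% = 0.4849
M² = Rf + Sharpe × σm = 3.01% + 0.4849 × 11.86% = 8.7609%

8.76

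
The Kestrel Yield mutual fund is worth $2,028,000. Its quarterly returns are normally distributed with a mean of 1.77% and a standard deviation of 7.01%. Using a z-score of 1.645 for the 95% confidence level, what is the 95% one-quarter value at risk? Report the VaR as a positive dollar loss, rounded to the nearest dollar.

Return at the 95% tail: μ − z·σ = 1.77% − 1.645 × 7.01% = 1.77 − 11.53145 = -9.76145%
VaR = −(-9.76145%) × $2,028,000 = 9.76145% × $2,028,000 = $197,962

$197,962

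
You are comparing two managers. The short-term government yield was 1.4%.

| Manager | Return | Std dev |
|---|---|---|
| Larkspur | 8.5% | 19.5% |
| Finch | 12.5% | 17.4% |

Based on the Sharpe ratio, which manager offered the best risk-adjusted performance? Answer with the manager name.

Finch

Larkspur: Sharpe ratio = (8.5% − 1.4%) / 19.5% = 0.364
Finch: Sharpe ratio = (12.5% − 1.4%) / 17.4% = 0.638
Highest: Finch (0.638).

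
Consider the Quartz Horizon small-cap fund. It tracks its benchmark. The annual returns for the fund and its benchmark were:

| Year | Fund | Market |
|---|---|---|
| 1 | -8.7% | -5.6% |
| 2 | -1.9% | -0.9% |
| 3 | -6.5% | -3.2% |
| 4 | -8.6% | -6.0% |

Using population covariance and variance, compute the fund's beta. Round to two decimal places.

r̄p = -6.4250%,  r̄m = -3.9250%
Cov = Σ(rp − r̄p)(rm − r̄m) / 4 = 5.4894
Var(rm) = Σ(rm − r̄m)² / 4 = 4.1969
β = Cov / Var = 5.4894 / 4.1969 = 1.3080

1.31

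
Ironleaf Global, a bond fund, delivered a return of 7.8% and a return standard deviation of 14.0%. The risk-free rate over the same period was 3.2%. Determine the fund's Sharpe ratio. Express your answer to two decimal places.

Sharpe = (Rp − Rf) / σp = (7.8% − 3.2%) / 14.0% = 4.60% / 14.0% = 0.3286

0.33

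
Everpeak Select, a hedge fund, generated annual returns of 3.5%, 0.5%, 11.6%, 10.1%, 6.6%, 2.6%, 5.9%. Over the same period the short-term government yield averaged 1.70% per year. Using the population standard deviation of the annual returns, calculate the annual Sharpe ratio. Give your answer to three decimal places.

μ = (3.5 + 0.5 + 11.6 + 10.1 + 6.6 + 2.6 + 5.9) / 7 = 5.8286%
Σ(r − μ)² = 96.3943; population σ = √(96.3943/7) = 3.7109%
Sharpe = (μ − rf) / σ = (5.8286 − 1.7) / 3.7109 = 4.1286 / 3.7109 = 1.1126

1.113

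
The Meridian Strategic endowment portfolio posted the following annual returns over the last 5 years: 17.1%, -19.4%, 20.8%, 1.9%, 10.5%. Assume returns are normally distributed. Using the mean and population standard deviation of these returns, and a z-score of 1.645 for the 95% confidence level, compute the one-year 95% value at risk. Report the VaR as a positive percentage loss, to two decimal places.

17.36

μ = (17.1 − 19.4 + 20.8 + 1.9 + 10.5) / 5 = 6.1800%
Population σ = √[Σ(r − μ)² / 5] = √[1024.3080 / 5] = √204.8616 = 14.3130%
VaR = −(μ − z·σ) = −(6.1800 − 1.645 × 14.3130) = −(-17.3649) = 17.3649%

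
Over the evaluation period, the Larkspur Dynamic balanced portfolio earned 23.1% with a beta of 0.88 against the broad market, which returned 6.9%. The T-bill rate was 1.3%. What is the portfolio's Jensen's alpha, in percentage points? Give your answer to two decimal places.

16.87

CAPM expected return = Rf + β(Rm − Rf) = 1.3% + 0.88 × (6.9% − 1.3%) = 1.3 + 0.88 × 5.60 = 6.2280%
Jensen's α = Rp − E[R] = 23.1% − 6.2280% = 16.8720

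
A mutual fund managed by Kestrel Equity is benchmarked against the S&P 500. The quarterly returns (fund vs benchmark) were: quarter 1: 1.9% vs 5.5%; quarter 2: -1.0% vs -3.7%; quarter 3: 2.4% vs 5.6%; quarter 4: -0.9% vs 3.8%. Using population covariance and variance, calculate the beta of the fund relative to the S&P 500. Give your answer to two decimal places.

0.30

r̄p = 0.6000%,  r̄m = 2.8000%
Cov = Σ(rp − r̄p)(rm − r̄m) / 4 = 4.3625
Var(rm) = Σ(rm − r̄m)² / 4 = 14.5950
β = Cov / Var = 4.3625 / 14.5950 = 0.2989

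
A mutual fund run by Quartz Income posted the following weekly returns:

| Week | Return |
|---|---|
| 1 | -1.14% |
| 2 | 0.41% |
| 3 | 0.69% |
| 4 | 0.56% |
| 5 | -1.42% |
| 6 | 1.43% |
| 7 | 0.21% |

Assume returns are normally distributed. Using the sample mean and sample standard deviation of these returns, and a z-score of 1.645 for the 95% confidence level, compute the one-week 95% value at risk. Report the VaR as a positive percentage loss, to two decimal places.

r̄ = (-1.14 + 0.41 + 0.69 + 0.56 − 1.42 + 1.43 + 0.21) / 7 = 0.740 / 7 = 0.1057%
Σ(r − r̄)² = (-1.14 − 0.1057)² + (0.41 − 0.1057)² + … = 6.2846
σ = √[6.2846 / 6] = 1.0234%
VaR = −(r̄ − z·σ) = −(0.1057 − 1.645 × 1.0234) = −(-1.5778) = 1.5778%

1.58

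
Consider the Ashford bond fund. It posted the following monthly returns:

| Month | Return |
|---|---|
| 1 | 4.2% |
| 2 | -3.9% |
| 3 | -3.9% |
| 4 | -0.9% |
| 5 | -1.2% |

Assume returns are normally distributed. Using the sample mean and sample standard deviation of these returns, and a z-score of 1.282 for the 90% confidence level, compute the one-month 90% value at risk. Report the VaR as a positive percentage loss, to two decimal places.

r̄ = (4.2 − 3.9 − 3.9 − 0.9 − 1.2) / 5 = -1.1400%
Σ(r − r̄)² = (4.2 − (-1.1400))² + (-3.9 − (-1.1400))² + (-3.9 − (-1.1400))² + … = 43.8120
sample σ = √(43.8120 / 4) = √10.9530 = 3.3095%
VaR = −(r̄ − z·σ) = −(-1.1400 − 1.282 × 3.3095) = −(-5.3828) = 5.3828%

5.38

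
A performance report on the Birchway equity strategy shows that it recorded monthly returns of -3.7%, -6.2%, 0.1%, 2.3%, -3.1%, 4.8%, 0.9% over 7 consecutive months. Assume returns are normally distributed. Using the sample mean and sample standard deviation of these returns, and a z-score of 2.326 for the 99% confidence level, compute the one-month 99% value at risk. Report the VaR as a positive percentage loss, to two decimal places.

9.58

r̄ = (-3.7 − 6.2 + 0.1 + 2.3 − 3.1 + 4.8 + 0.9) / 7 = -4.90 / 7 = -0.7000%
Sample σ = √[Σ(r − r̄)² / 6] = √[87.4600 / 6] = √14.5767 = 3.8179%
VaR = −(r̄ − z·σ) = −(-0.7000 − 2.326 × 3.8179) = −(-9.5804) = 9.5804%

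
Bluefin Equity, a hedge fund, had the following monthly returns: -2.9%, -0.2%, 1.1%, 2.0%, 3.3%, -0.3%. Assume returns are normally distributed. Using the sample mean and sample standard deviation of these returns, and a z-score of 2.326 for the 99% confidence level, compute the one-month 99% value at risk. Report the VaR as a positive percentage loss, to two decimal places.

4.50

r̄ = (-2.9 − 0.2 + 1.1 + 2 + 3.3 − 0.3) / 6 = 3.00 / 6 = 0.5000%
Sample std dev = √[23.1400 / 5] = 2.1513%
VaR = −(r̄ − z·σ) = −(0.5000 − 2.326 × 2.1513) = −(-4.5039) = 4.5039%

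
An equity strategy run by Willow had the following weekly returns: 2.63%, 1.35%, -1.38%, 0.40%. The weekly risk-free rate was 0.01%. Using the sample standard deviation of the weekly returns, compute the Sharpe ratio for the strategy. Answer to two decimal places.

r̄ = (2.63 + 1.35 − 1.38 + 0.4) / 4 = 0.7500%
Σ(r − r̄)² = 8.5538; sample σ = √(8.5538/3) = 1.6886%
Sharpe = (r̄ − rf) / σ = (0.7500 − 0.01) / 1.6886 = 0.7400 / 1.6886 = 0.4382

0.44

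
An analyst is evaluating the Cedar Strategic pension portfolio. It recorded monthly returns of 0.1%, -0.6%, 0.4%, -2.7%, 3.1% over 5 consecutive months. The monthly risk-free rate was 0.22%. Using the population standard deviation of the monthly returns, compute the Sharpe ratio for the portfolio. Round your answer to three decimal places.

r̄ = (0.1 − 0.6 + 0.4 − 2.7 + 3.1) / 5 = 0.0600%
Σ(r − r̄)² = (0.1 − 0.0600)² + (-0.6 − 0.0600)² + (0.4 − 0.0600)² + … = 17.4120
σ = √[17.4120 / 5] = 1.8661%
Sharpe = (r̄ − rf) / σ = (0.0600 − 0.22) / 1.8661 = -0.1600 / 1.8661 = -0.0857

-0.086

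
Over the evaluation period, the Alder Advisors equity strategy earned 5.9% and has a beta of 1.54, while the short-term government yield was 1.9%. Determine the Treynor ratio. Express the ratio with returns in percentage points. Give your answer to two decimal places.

2.60

Treynor = (Rp − Rf) / β = (5.9% − 1.9%) / 1.54 = 4.00 / 1.54 = 2.5974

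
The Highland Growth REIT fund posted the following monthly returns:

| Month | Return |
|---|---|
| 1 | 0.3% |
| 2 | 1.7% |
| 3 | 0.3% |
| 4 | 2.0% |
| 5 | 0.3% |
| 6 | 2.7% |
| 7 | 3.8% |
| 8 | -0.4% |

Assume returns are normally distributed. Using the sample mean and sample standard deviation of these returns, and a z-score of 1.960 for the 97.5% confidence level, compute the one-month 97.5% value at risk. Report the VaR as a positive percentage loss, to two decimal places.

Mean return r̄ = 10.70 / 8 = 1.3375%
Σ(r − r̄)² = 14.7388; sample σ = √(14.7388/7) = 1.4510%
VaR = −(r̄ − z·σ) = −(1.3375 − 1.960 × 1.4510) = −(-1.5065) = 1.5065%

1.51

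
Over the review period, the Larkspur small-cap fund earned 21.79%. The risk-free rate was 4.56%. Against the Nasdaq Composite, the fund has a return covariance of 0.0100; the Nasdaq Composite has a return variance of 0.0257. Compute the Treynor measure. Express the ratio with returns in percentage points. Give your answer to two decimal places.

β = Cov / Var = 0.0100 / 0.0257 = 0.3891
Treynor = (Rp − Rf) / β = (21.79% − 4.56%) / 0.3891 = 17.23 / 0.3891 = 44.2817

44.28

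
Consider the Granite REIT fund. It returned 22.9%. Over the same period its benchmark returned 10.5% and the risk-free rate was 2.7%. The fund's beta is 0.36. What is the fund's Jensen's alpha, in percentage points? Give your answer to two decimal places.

17.39

CAPM expected return = Rf + β(Rm − Rf) = 2.7% + 0.36 × (10.5% − 2.7%) = 2.7 + 0.36 × 7.80 = 5.5080%
Jensen's α = Rp − E[R] = 22.9% − 5.5080% = 17.3920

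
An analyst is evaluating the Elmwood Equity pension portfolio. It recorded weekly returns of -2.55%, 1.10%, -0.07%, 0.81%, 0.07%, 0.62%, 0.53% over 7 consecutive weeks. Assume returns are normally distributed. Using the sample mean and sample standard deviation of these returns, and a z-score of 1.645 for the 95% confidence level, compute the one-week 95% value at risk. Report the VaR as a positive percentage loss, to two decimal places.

1.94

r̄ = (-2.55 + 1.1 − 0.07 + 0.81 + 0.07 + 0.62 + 0.53) / 7 = 0.0729%
Σ(r − r̄)² = (-2.55 − 0.0729)² + (1.1 − 0.0729)² + (-0.07 − 0.0729)² + … = 9.0065
sample σ = √(9.0065 / 6) = √1.5011 = 1.2252%
VaR = −(r̄ − z·σ) = −(0.0729 − 1.645 × 1.2252) = −(-1.9426) = 1.9426%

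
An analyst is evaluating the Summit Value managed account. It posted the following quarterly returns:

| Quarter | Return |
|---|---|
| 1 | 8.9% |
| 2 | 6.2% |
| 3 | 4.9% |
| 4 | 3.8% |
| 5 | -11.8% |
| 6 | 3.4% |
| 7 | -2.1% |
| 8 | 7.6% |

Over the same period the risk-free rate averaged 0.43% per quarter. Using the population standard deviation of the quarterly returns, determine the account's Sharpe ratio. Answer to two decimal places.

Mean return r̄ = 20.90 / 8 = 2.6125%
Population std dev = √[314.4688 / 8] = 6.2697%
Sharpe = (r̄ − rf) / σ = (2.6125 − 0.43) / 6.2697 = 2.1825 / 6.2697 = 0.3481

0.35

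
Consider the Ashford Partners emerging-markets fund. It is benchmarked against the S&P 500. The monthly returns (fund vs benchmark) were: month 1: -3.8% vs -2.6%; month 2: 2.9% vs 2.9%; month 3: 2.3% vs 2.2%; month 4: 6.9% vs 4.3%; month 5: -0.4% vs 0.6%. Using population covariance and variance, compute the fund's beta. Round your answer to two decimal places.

1.47

r̄p = 1.5800%,  r̄m = 1.4800%
Cov = Σ(rp − r̄p)(rm − r̄m) / 5 = 8.2176
Var(rm) = Σ(rm − r̄m)² / 5 = 5.5816
β = Cov / Var = 8.2176 / 5.5816 = 1.4723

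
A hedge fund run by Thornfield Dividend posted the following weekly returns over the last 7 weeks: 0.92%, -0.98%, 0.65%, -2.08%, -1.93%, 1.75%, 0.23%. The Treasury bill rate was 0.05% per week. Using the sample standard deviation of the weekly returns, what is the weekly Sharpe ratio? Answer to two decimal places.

-0.17

μ = (0.92 − 0.98 + 0.65 − 2.08 − 1.93 + 1.75 + 0.23) / 7 = -0.2057%
Sample σ = √[Σ(r − μ)² / 6] = √[13.0998 / 6] = √2.1833 = 1.4776%
Sharpe = (μ − rf) / σ = (-0.2057 − 0.05) / 1.4776 = -0.2557 / 1.4776 = -0.1731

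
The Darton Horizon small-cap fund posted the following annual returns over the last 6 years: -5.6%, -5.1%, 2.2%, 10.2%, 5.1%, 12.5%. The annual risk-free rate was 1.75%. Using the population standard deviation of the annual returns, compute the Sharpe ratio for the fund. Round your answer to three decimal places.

μ = (-5.6 − 5.1 + 2.2 + 10.2 + 5.1 + 12.5) / 6 = 19.30 / 6 = 3.2167%
Population std dev = √[286.4283 / 6] = 6.9093%
Sharpe = (μ − rf) / σ = (3.2167 − 1.75) / 6.9093 = 1.4667 / 6.9093 = 0.2123

0.212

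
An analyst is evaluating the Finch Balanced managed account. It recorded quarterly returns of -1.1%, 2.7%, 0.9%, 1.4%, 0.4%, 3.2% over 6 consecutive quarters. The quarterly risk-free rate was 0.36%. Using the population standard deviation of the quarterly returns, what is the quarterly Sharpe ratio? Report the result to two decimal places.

0.62

μ = (-1.1 + 2.7 + 0.9 + 1.4 + 0.4 + 3.2) / 6 = 7.50 / 6 = 1.2500%
Population σ = √[Σ(r − μ)² / 6] = √[12.2950 / 6] = √2.0492 = 1.4315%
Sharpe = (μ − rf) / σ = (1.2500 − 0.36) / 1.4315 = 0.8900 / 1.4315 = 0.6217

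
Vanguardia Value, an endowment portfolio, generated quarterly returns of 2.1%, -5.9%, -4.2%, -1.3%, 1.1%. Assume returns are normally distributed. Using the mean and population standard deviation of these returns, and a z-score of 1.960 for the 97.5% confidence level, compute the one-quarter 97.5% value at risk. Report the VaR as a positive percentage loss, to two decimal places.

7.61

r̄ = (2.1 − 5.9 − 4.2 − 1.3 + 1.1) / 5 = -8.20 / 5 = -1.6400%
Σ(r − r̄)² = 46.3120; population σ = √(46.3120/5) = 3.0434%
VaR = −(r̄ − z·σ) = −(-1.6400 − 1.960 × 3.0434) = −(-7.6051) = 7.6051%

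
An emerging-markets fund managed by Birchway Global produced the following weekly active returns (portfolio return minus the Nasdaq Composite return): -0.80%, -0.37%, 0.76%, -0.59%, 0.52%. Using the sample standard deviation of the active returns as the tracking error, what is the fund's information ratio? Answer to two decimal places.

μ = (-0.8 − 0.37 + 0.76 − 0.59 + 0.52) / 5 = -0.0960%
Sample std dev = √[1.9269 / 4] = 0.6941%
IR = μ / tracking error = -0.0960 / 0.6941 = -0.1383

-0.14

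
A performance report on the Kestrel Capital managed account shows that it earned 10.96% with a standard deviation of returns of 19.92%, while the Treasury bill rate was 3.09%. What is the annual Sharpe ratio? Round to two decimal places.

0.40

Sharpe = (Rp − Rf) / σp = (10.96% − 3.09%) / 19.92% = 7.87% / 19.92% = 0.3951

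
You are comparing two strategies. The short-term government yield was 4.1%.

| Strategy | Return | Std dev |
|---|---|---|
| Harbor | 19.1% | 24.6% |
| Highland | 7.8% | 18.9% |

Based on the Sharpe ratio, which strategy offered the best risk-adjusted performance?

Harbor

Harbor: Sharpe ratio = (19.1% − 4.1%) / 24.6% = 0.610
Highland: Sharpe ratio = (7.8% − 4.1%) / 18.9% = 0.196
Highest: Harbor (0.610).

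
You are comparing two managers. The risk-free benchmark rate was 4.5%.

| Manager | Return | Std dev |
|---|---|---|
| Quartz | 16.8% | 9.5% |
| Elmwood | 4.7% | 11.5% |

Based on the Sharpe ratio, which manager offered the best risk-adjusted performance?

Quartz

Quartz: Sharpe ratio = (16.8% − 4.5%) / 9.5% = 1.295
Elmwood: Sharpe ratio = (4.7% − 4.5%) / 11.5% = 0.017
Highest: Quartz (1.295).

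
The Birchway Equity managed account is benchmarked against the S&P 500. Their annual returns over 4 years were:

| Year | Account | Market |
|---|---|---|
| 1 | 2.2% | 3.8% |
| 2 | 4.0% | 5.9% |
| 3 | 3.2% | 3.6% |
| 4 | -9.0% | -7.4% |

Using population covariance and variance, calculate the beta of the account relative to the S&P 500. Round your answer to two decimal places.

r̄p = 0.1000%,  r̄m = 1.4750%
Cov = Σ(rp − r̄p)(rm − r̄m) / 4 = 27.3725
Var(rm) = Σ(rm − r̄m)² / 4 = 27.0669
β = Cov / Var = 27.3725 / 27.0669 = 1.0113

1.01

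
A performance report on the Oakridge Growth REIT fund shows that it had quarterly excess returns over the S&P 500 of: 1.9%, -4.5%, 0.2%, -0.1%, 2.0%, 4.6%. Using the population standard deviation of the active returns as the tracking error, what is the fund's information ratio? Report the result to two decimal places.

0.25

μ = (1.9 − 4.5 + 0.2 − 0.1 + 2 + 4.6) / 6 = 4.10 / 6 = 0.6833%
Σ(r − μ)² = 46.2683; population σ = √(46.2683/6) = 2.7769%
IR = μ / tracking error = 0.6833 / 2.7769 = 0.2461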